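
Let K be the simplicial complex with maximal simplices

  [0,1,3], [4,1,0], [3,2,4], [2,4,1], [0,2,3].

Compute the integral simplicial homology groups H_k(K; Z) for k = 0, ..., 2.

We work with the vertex ordering 0 < 1 < 2 < 3 < 4. The simplices of K, each written with vertices in increasing order, are:

  0-simplices (5): [0], [1], [2], [3], [4]
  1-simplices (10): [0,1], [0,2], [0,3], [0,4], [1,2], [1,3], [1,4], [2,3], [2,4], [3,4]
  2-simplices (5): [0,1,3], [0,1,4], [0,2,3], [1,2,4], [2,3,4]

Hence C_0 ≅ Z^5, C_1 ≅ Z^10, C_2 ≅ Z^5.

Boundary ∂_1: C_1 → C_0 is given by ∂[p,q] = [q] − [p]. For instance
  ∂[1,3] = [3] − [1].
The resulting 5×10 matrix has rank 4, and its Smith normal form has invariant factors (1,1,1,1).

∂_2: C_2 → C_1 maps a triangle to the signed sum of its edges. For instance
  ∂[0,1,4] = [1,4] − [0,4] + [0,1],
  ∂[0,2,3] = [2,3] − [0,3] + [0,2].
As a 10×5 matrix over Z this has rank 5, with invariant factors (1,1,1,1,1).

Computing H_k = (kernel of ∂_k) / (image of ∂_{k+1}):

  H_0: rank C_0 − rank ∂_1 = 5 − 4 = 1, and the invariant factors of ∂_1 are all 1, so H_0 = Z.
  H_1: rank ker ∂_1 − rank ∂_2 = (10 − 4) − 5 = 1, and the invariant factors of ∂_2 are all 1, so H_1 = Z.
  H_2: rank ker ∂_2 − rank ∂_3 = (5 − 5) − 0 = 0, and there is no ∂_3, so H_2 = 0.

As a check, the Euler characteristic is 5 − 10 + 5 = 0, which agrees with 1 − 1 + 0 = 0.
(K is a triangulation of the Möbius band.)

H_0 ≅ Z,  H_1 ≅ Z,  H_2 = 0.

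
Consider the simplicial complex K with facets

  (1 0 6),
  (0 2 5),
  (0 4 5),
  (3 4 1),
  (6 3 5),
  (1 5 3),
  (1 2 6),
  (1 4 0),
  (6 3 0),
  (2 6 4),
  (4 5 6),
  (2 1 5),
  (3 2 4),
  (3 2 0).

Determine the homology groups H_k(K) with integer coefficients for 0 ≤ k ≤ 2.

Take the total order 0 < 1 < 2 < 3 < 4 < 5 < 6 on the vertex set. Then K (dimension 2) consists of the simplices:

  0-simplices (7): [0], [1], [2], [3], [4], [5], [6]
  1-simplices (21): [0,1], [0,2], [0,3], [0,4], [0,5], [0,6], [1,2], [1,3], [1,4], [1,5], [1,6], [2,3], [2,4], [2,5], [2,6], [3,4], [3,5], [3,6], [4,5], [4,6], [5,6]
  2-simplices (14): [0,1,4], [0,1,6], [0,2,3], [0,2,5], [0,3,6], [0,4,5], [1,2,5], [1,2,6], [1,3,4], [1,3,5], [2,3,4], [2,4,6], [3,5,6], [4,5,6]

so the chain groups are C_0 ≅ Z^7, C_1 ≅ Z^21, C_2 ≅ Z^14.

The boundary map ∂_1: C_1 → C_0 maps an edge to its endpoints' difference, ∂[p,q] = q − p. For instance
  ∂[1,5] = [5] − [1].
This gives a 7×21 integer matrix of rank 6; reducing to Smith normal form yields diagonal entries (1,1,1,1,1,1).

Boundary ∂_2: C_2 → C_1 maps a triangle to the signed sum of its edges. For instance
  ∂[0,2,3] = [2,3] − [0,3] + [0,2],
  ∂[4,5,6] = [5,6] − [4,6] + [4,5].
As a 21×14 matrix over Z this has rank 13, with invariant factors (1,1,1,1,1,1,1,1,1,1,1,1,1).

From H_k ≅ ker(∂_k) / im(∂_{k+1}) we obtain:

  H_0: rank C_0 − rank ∂_1 = 7 − 6 = 1, and the invariant factors of ∂_1 are all 1, so H_0 ≅ Z.
  H_1: rank ker ∂_1 − rank ∂_2 = (21 − 6) − 13 = 2, and the invariant factors of ∂_2 are all 1, so H_1 ≅ Z^2.
  H_2: rank ker ∂_2 − rank ∂_3 = (14 − 13) − 0 = 1, and there is no ∂_3, so H_2 ≅ Z.

H_0 ≅ Z,  H_1 ≅ Z^2,  H_2 ≅ Z.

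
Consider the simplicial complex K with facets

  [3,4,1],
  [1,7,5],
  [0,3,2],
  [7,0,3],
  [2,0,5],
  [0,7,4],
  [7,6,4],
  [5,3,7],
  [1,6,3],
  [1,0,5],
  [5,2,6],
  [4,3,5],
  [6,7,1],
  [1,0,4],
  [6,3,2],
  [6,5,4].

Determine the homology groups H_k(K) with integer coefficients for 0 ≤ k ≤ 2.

H_0 = Z,  H_1 = Z^2,  H_2 = Z.

K has 8 vertices, 24 edges, 16 triangles.
rank ∂_0 = 0, rank ∂_1 = 7 ⇒ b_0 = 8 − 0 − 7 = 1; all invariant factors of ∂_1 are 1 so no torsion. So H_0 ≅ Z.
rank ∂_1 = 7, rank ∂_2 = 15 ⇒ b_1 = 24 − 7 − 15 = 2; all invariant factors of ∂_2 are 1 so no torsion. So H_1 ≅ Z^2.
rank ∂_2 = 15, rank ∂_3 = 0 ⇒ b_2 = 16 − 15 − 0 = 1. So H_2 ≅ Z.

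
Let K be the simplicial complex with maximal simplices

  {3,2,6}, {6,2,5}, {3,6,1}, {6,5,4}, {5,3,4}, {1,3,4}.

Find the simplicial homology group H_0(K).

H_0 = Z.

Order the vertices as 1 < 2 < 3 < 4 < 5 < 6. Listing each simplex with vertices in this order, K has dimension 2 with simplices:

  0-simplices (6): [1], [2], [3], [4], [5], [6]
  1-simplices (12): [1,3], [1,4], [1,6], [2,3], [2,5], [2,6], [3,4], [3,5], [3,6], [4,5], [4,6], [5,6]
  2-simplices (6): [1,3,4], [1,3,6], [2,3,6], [2,5,6], [3,4,5], [4,5,6]

so the chain groups are C_0 ≅ Z^6, C_1 ≅ Z^12, C_2 ≅ Z^6.

∂_1: C_1 → C_0 sends each edge [p,q] (with p < q) to q − p. For instance
  ∂[3,6] = [6] − [3].
The resulting 6×12 matrix has rank 5, and its Smith normal form has invariant factors (1,1,1,1,1).

Boundary ∂_2: C_2 → C_1 maps a triangle to the signed sum of its edges. For instance
  ∂[2,3,6] = [3,6] − [2,6] + [2,3],
  ∂[4,5,6] = [5,6] − [4,6] + [4,5].
The resulting 12×6 matrix has rank 6, and its Smith normal form has invariant factors (1,1,1,1,1,1).

Now H_k = ker ∂_k / im ∂_{k+1}, so:

  H_0: rank C_0 − rank ∂_1 = 6 − 5 = 1, and the invariant factors of ∂_1 are all 1, so H_0 = Z.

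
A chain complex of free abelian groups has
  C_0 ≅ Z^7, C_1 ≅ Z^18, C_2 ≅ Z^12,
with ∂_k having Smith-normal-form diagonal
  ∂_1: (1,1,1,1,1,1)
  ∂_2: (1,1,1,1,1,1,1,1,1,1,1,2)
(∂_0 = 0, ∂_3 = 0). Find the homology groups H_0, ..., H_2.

H_0 = Z,  H_1 = Z/2Z,  H_2 = 0.

H_0: b_0 = 7 − 0 − 6 = 1; torsion from ∂_1 factors > 1: none. So H_0 = Z.
H_1: b_1 = 18 − 6 − 12 = 0; torsion from ∂_2 factors > 1: [2]. So H_1 = Z/2Z.
H_2: b_2 = 12 − 12 − 0 = 0; torsion from ∂_3 factors > 1: none. So H_2 = 0.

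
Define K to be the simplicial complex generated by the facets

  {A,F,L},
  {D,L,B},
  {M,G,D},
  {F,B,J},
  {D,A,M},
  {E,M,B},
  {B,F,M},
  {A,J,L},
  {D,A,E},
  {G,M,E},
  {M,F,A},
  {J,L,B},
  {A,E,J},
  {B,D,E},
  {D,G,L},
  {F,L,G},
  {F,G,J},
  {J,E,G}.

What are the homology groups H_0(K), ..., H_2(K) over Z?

We work with the vertex ordering A < B < D < E < F < G < J < L < M. The simplices of K, each written with vertices in increasing order, are:

  0-simplices (9): A, B, D, E, F, G, J, L, M
  1-simplices (27): AD, AE, AF, AJ, AL, AM, BD, BE, BF, BJ, BL, BM, DE, DG, DL, DM, EG, EJ, EM, FG, FJ, FL, FM, GJ, GL, GM, JL
  2-simplices (18): ADE, ADM, AEJ, AFL, AFM, AJL, BDE, BDL, BEM, BFJ, BFM, BJL, DGL, DGM, EGJ, EGM, FGJ, FGL

so the chain groups are C_0 ≅ Z^9, C_1 ≅ Z^27, C_2 ≅ Z^18.

Boundary ∂_1: C_1 → C_0 is given by ∂[p,q] = [q] − [p].
The resulting 9×27 matrix has rank 8, and its Smith normal form has invariant factors (1,1,1,1,1,1,1,1).

∂_2: C_2 → C_1 maps a triangle to the signed sum of its edges. For instance
  ∂AJL = JL − AL + AJ,
  ∂BDL = DL − BL + BD.
This gives a 27×18 integer matrix of rank 18; reducing to Smith normal form yields diagonal entries (1,1,1,1,1,1,1,1,1,1,1,1,1,1,1,1,1,2).

Reading off H_k = ker ∂_k / im ∂_{k+1}:

  H_0: rank C_0 − rank ∂_1 = 9 − 8 = 1, and the invariant factors of ∂_1 are all 1, so H_0 = Z.
  H_1: rank ker ∂_1 − rank ∂_2 = (27 − 8) − 18 = 1, and ∂_2 has invariant factor 2 > 1, so H_1 = Z ⊕ Z/2.
  H_2: rank ker ∂_2 − rank ∂_3 = (18 − 18) − 0 = 0, and there is no ∂_3, so H_2 = 0.

As a check, the Euler characteristic is 9 − 27 + 18 = 0, which agrees with 1 − 1 + 0 = 0.

H_0 = Z,  H_1 = Z ⊕ Z/2,  H_2 = 0.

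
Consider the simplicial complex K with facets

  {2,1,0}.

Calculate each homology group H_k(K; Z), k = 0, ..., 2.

H_0 ≅ Z,  H_1 = 0,  H_2 = 0.

Take the total order 0 < 1 < 2 on the vertex set. Then K (dimension 2) consists of the simplices:

  0-simplices (3): [0], [1], [2]
  1-simplices (3): [0,1], [0,2], [1,2]
  2-simplices (1): [0,1,2]

so the chain groups are C_0 ≅ Z^3, C_1 ≅ Z^3, C_2 ≅ Z^1.

Boundary ∂_1: C_1 → C_0 sends each edge [p,q] (with p < q) to q − p.
The resulting 3×3 matrix has rank 2, and its Smith normal form has invariant factors (1,1).

Boundary ∂_2: C_2 → C_1 acts by ∂[p,q,r] = [q,r] − [p,r] + [p,q]. For instance
  ∂[0,1,2] = [1,2] − [0,2] + [0,1].
As a 3×1 matrix over Z this has rank 1, with invariant factors (1).

Reading off H_k = ker ∂_k / im ∂_{k+1}:

  H_0: rank C_0 − rank ∂_1 = 3 − 2 = 1, and the invariant factors of ∂_1 are all 1, so H_0 = Z.
  H_1: rank ker ∂_1 − rank ∂_2 = (3 − 2) − 1 = 0, and the invariant factors of ∂_2 are all 1, so H_1 = 0.
  H_2: rank ker ∂_2 − rank ∂_3 = (1 − 1) − 0 = 0, and there is no ∂_3, so H_2 = 0.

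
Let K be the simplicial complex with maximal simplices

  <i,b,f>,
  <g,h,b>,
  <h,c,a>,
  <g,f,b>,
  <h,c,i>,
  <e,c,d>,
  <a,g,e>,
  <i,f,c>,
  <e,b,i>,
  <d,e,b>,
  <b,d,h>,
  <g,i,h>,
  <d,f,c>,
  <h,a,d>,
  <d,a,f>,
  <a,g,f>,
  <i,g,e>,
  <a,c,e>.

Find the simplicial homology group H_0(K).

Fix the vertex order a < b < c < d < e < f < g < h < i and write every simplex with vertices in increasing order. Then dim K = 2 and the simplices of K are:

  0-simplices (9): a, b, c, d, e, f, g, h, i
  1-simplices (27): ac, ad, ae, af, ag, ah, bd, be, bf, bg, bh, bi, cd, ce, cf, ch, ci, de, df, dh, eg, ei, fg, fi, gh, gi, hi
  2-simplices (18): ace, ach, adf, adh, aeg, afg, bde, bdh, bei, bfg, bfi, bgh, cde, cdf, cfi, chi, egi, ghi

so the chain groups are C_0 ≅ Z^9, C_1 ≅ Z^27, C_2 ≅ Z^18.

∂_1: C_1 → C_0 sends each edge [p,q] (with p < q) to q − p.
As a 9×27 matrix over Z this has rank 8, with invariant factors (1,1,1,1,1,1,1,1).

The boundary map ∂_2: C_2 → C_1 maps a triangle to the signed sum of its edges. For instance
  ∂cfi = fi − ci + cf,
  ∂chi = hi − ci + ch.
The 27×18 boundary matrix has rank 18 and Smith normal form diag(1,1,1,1,1,1,1,1,1,1,1,1,1,1,1,1,1,2).

Now H_k = ker ∂_k / im ∂_{k+1}, so:

  H_0: rank C_0 − rank ∂_1 = 9 − 8 = 1, and the invariant factors of ∂_1 are all 1, so H_0 = Z.

(K is a triangulation of the Klein bottle.)

H_0 ≅ Z.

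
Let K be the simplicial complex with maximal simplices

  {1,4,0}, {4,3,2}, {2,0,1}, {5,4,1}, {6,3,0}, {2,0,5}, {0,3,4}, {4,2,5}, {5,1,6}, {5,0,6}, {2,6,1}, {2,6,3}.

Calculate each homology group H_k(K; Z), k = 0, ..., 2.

Take the total order 0 < 1 < 2 < 3 < 4 < 5 < 6 on the vertex set. Then K (dimension 2) consists of the simplices:

  0-simplices (7): [0], [1], [2], [3], [4], [5], [6]
  1-simplices (18): [0,1], [0,2], [0,3], [0,4], [0,5], [0,6], [1,2], [1,4], [1,5], [1,6], [2,3], [2,4], [2,5], [2,6], [3,4], [3,6], [4,5], [5,6]
  2-simplices (12): [0,1,2], [0,1,4], [0,2,5], [0,3,4], [0,3,6], [0,5,6], [1,2,6], [1,4,5], [1,5,6], [2,3,4], [2,3,6], [2,4,5]

so the chain groups are C_0 ≅ Z^7, C_1 ≅ Z^18, C_2 ≅ Z^12.

Boundary ∂_1: C_1 → C_0 maps an edge to its endpoints' difference, ∂[p,q] = q − p.
The resulting 7×18 matrix has rank 6, and its Smith normal form has invariant factors (1,1,1,1,1,1).

The boundary map ∂_2: C_2 → C_1 sends each 2-simplex [p,q,r] to [q,r] − [p,r] + [p,q]. For instance
  ∂[0,1,2] = [1,2] − [0,2] + [0,1],
  ∂[0,2,5] = [2,5] − [0,5] + [0,2].
This gives a 18×12 integer matrix of rank 12; reducing to Smith normal form yields diagonal entries (1,1,1,1,1,1,1,1,1,1,1,2).

Now H_k = ker ∂_k / im ∂_{k+1}, so:

  H_0: rank C_0 − rank ∂_1 = 7 − 6 = 1, and the invariant factors of ∂_1 are all 1, so H_0 = Z.
  H_1: rank ker ∂_1 − rank ∂_2 = (18 − 6) − 12 = 0, and ∂_2 has invariant factor 2 > 1, so H_1 = Z_2.
  H_2: rank ker ∂_2 − rank ∂_3 = (12 − 12) − 0 = 0, and there is no ∂_3, so H_2 = 0.

As a check, the Euler characteristic is 7 − 18 + 12 = 1, which agrees with 1 − 0 + 0 = 1.
(K is a triangulation of the real projective plane RP^2.)

H_0 = Z,  H_1 = Z_2,  H_2 = 0.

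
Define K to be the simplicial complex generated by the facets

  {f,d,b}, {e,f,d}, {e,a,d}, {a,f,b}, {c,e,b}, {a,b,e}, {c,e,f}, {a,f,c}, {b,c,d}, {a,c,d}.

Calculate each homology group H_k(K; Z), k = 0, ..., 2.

Fix the vertex order a < b < c < d < e < f and write every simplex with vertices in increasing order. Then dim K = 2 and the simplices of K are:

  0-simplices (6): a, b, c, d, e, f
  1-simplices (15): ab, ac, ad, ae, af, bc, bd, be, bf, cd, ce, cf, de, df, ef
  2-simplices (10): abe, abf, acd, acf, ade, bcd, bce, bdf, cef, def

giving chain groups C_0 ≅ Z^6, C_1 ≅ Z^15, C_2 ≅ Z^10.

The boundary map ∂_1: C_1 → C_0 is given by ∂[p,q] = [q] − [p].
The resulting 6×15 matrix has rank 5, and its Smith normal form has invariant factors (1,1,1,1,1).

The boundary map ∂_2: C_2 → C_1 maps a triangle to the signed sum of its edges. For instance
  ∂bdf = df − bf + bd,
  ∂cef = ef − cf + ce.
This gives a 15×10 integer matrix of rank 10; reducing to Smith normal form yields diagonal entries (1,1,1,1,1,1,1,1,1,2).

Now H_k = ker ∂_k / im ∂_{k+1}, so:

  H_0: rank C_0 − rank ∂_1 = 6 − 5 = 1, and the invariant factors of ∂_1 are all 1, so H_0 = Z.
  H_1: rank ker ∂_1 − rank ∂_2 = (15 − 5) − 10 = 0, and ∂_2 has invariant factor 2 > 1, so H_1 = Z/2.
  H_2: rank ker ∂_2 − rank ∂_3 = (10 − 10) − 0 = 0, and there is no ∂_3, so H_2 = 0.

H_0 ≅ Z,  H_1 ≅ Z/2,  H_2 = 0.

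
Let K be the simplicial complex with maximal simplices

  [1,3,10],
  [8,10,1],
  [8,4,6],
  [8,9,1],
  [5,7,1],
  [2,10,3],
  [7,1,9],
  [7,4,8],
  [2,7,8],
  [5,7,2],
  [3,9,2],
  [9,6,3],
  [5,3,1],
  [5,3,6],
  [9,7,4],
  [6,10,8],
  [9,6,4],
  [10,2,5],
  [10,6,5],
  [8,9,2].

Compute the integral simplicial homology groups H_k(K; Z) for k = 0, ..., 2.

Fix the vertex order 1 < 2 < 3 < 4 < 5 < 6 < 7 < 8 < 9 < 10 and write every simplex with vertices in increasing order. Then dim K = 2 and the simplices of K are:

  0-simplices (10): [1], [2], [3], [4], [5], [6], [7], [8], [9], [10]
  1-simplices (30): (30 of them)
  2-simplices (20): (20 of them)

Hence C_0 ≅ Z^10, C_1 ≅ Z^30, C_2 ≅ Z^20.

Boundary ∂_1: C_1 → C_0 is given by ∂[p,q] = [q] − [p]. For instance
  ∂[4,6] = [6] − [4].
As a 10×30 matrix over Z this has rank 9, with invariant factors (1,1,1,1,1,1,1,1,1).

∂_2: C_2 → C_1 maps a triangle to the signed sum of its edges. For instance
  ∂[3,6,9] = [6,9] − [3,9] + [3,6],
  ∂[4,7,9] = [7,9] − [4,9] + [4,7].
The 30×20 boundary matrix has rank 20 and Smith normal form diag(1,1,1,1,1,1,1,1,1,1,1,1,1,1,1,1,1,1,1,2).

Now H_k = ker ∂_k / im ∂_{k+1}, so:

  H_0: rank C_0 − rank ∂_1 = 10 − 9 = 1, and the invariant factors of ∂_1 are all 1, so H_0 ≅ Z.
  H_1: rank ker ∂_1 − rank ∂_2 = (30 − 9) − 20 = 1, and ∂_2 has invariant factor 2 > 1, so H_1 ≅ Z ⊕ Z_2.
  H_2: rank ker ∂_2 − rank ∂_3 = (20 − 20) − 0 = 0, and there is no ∂_3, so H_2 ≅ 0.

As a check, the Euler characteristic is 10 − 30 + 20 = 0, which agrees with 1 − 1 + 0 = 0.
(K is a triangulation of the Klein bottle.)

H_0 ≅ Z,  H_1 ≅ Z ⊕ Z_2,  H_2 = 0.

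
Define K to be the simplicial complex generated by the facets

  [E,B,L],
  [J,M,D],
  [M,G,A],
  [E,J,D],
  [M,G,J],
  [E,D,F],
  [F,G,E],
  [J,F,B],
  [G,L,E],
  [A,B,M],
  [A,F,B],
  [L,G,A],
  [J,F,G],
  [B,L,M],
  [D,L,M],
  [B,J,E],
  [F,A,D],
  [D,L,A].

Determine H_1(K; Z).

K has 9 vertices, 27 edges, 18 triangles.
rank ∂_1 = 8, rank ∂_2 = 18 ⇒ b_1 = 27 − 8 − 18 = 1; ∂_2 has invariant factor(s) [2] giving torsion. So H_1 = Z ⊕ Z/2.

H_1 = Z ⊕ Z/2.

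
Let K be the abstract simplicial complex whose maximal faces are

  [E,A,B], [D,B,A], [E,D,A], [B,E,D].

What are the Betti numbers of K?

b_0 = 1, b_1 = 0, b_2 = 1.

Order the vertices as A < B < D < E. Listing each simplex with vertices in this order, K has dimension 2 with simplices:

  0-simplices (4): A, B, D, E
  1-simplices (6): AB, AD, AE, BD, BE, DE
  2-simplices (4): ABD, ABE, ADE, BDE

so the chain groups are C_0 ≅ Z^4, C_1 ≅ Z^6, C_2 ≅ Z^4.

∂_1: C_1 → C_0 maps an edge to its endpoints' difference, ∂[p,q] = q − p.
The resulting 4×6 matrix has rank 3, and its Smith normal form has invariant factors (1,1,1).

The boundary map ∂_2: C_2 → C_1 acts by ∂[p,q,r] = [q,r] − [p,r] + [p,q]. For instance
  ∂ABE = BE − AE + AB,
  ∂ADE = DE − AE + AD.
The 6×4 boundary matrix has rank 3 and Smith normal form diag(1,1,1).

From H_k ≅ ker(∂_k) / im(∂_{k+1}) we obtain:

  H_0: rank C_0 − rank ∂_1 = 4 − 3 = 1, and the invariant factors of ∂_1 are all 1, so H_0 ≅ Z.
  H_1: rank ker ∂_1 − rank ∂_2 = (6 − 3) − 3 = 0, and the invariant factors of ∂_2 are all 1, so H_1 ≅ 0.
  H_2: rank ker ∂_2 − rank ∂_3 = (4 − 3) − 0 = 1, and there is no ∂_3, so H_2 ≅ Z.

Hence the Betti numbers are b_0 = 1, b_1 = 0, b_2 = 1.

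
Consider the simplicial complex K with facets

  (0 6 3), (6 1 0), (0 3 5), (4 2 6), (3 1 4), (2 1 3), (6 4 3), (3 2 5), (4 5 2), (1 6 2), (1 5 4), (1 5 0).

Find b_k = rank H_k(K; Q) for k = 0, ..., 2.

b_0 = 1, b_1 = 0, b_2 = 0.

Fix the vertex order 0 < 1 < 2 < 3 < 4 < 5 < 6 and write every simplex with vertices in increasing order. Then dim K = 2 and the simplices of K are:

  0-simplices (7): [0], [1], [2], [3], [4], [5], [6]
  1-simplices (18): [0,1], [0,3], [0,5], [0,6], [1,2], [1,3], [1,4], [1,5], [1,6], [2,3], [2,4], [2,5], [2,6], [3,4], [3,5], [3,6], [4,5], [4,6]
  2-simplices (12): [0,1,5], [0,1,6], [0,3,5], [0,3,6], [1,2,3], [1,2,6], [1,3,4], [1,4,5], [2,3,5], [2,4,5], [2,4,6], [3,4,6]

so the chain groups are C_0 ≅ Z^7, C_1 ≅ Z^18, C_2 ≅ Z^12.

∂_1: C_1 → C_0 sends each edge [p,q] (with p < q) to q − p.
This gives a 7×18 integer matrix of rank 6; reducing to Smith normal form yields diagonal entries (1,1,1,1,1,1).

Boundary ∂_2: C_2 → C_1 sends each 2-simplex [p,q,r] to [q,r] − [p,r] + [p,q]. For instance
  ∂[1,2,6] = [2,6] − [1,6] + [1,2],
  ∂[1,3,4] = [3,4] − [1,4] + [1,3].
As a 18×12 matrix over Z this has rank 12, with invariant factors (1,1,1,1,1,1,1,1,1,1,1,2).

Now H_k = ker ∂_k / im ∂_{k+1}, so:

  H_0: rank C_0 − rank ∂_1 = 7 − 6 = 1, and the invariant factors of ∂_1 are all 1, so H_0 = Z.
  H_1: rank ker ∂_1 − rank ∂_2 = (18 − 6) − 12 = 0, and ∂_2 has invariant factor 2 > 1, so H_1 = Z/2.
  H_2: rank ker ∂_2 − rank ∂_3 = (12 − 12) − 0 = 0, and there is no ∂_3, so H_2 = 0.

As a check, the Euler characteristic is 7 − 18 + 12 = 1, which agrees with 1 − 0 + 0 = 1.
(K is a triangulation of the real projective plane RP^2.)

Hence the Betti numbers are b_0 = 1, b_1 = 0, b_2 = 0.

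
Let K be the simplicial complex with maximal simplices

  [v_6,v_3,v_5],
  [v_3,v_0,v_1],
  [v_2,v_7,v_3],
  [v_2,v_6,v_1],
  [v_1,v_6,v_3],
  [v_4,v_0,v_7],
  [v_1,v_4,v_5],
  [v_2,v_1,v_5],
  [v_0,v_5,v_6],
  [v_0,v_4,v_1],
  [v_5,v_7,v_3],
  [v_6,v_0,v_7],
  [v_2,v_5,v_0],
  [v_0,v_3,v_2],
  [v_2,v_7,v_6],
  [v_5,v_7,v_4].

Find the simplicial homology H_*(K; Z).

Order the vertices as v_0 < v_1 < v_2 < v_3 < v_4 < v_5 < v_6 < v_7. Listing each simplex with vertices in this order, K has dimension 2 with simplices:

  0-simplices (8): [v_0], [v_1], [v_2], [v_3], [v_4], [v_5], [v_6], [v_7]
  1-simplices (24): (24 of them)
  2-simplices (16): (16 of them)

giving chain groups C_0 ≅ Z^8, C_1 ≅ Z^24, C_2 ≅ Z^16.

∂_1: C_1 → C_0 maps an edge to its endpoints' difference, ∂[p,q] = q − p. For instance
  ∂[v_1,v_6] = [v_6] − [v_1].
The resulting 8×24 matrix has rank 7, and its Smith normal form has invariant factors (1,1,1,1,1,1,1).

∂_2: C_2 → C_1 sends each 2-simplex [p,q,r] to [q,r] − [p,r] + [p,q]. For instance
  ∂[v_0,v_1,v_4] = [v_1,v_4] − [v_0,v_4] + [v_0,v_1],
  ∂[v_0,v_4,v_7] = [v_4,v_7] − [v_0,v_7] + [v_0,v_4].
The 24×16 boundary matrix has rank 15 and Smith normal form diag(1,1,1,1,1,1,1,1,1,1,1,1,1,1,1).

Reading off H_k = ker ∂_k / im ∂_{k+1}:

  H_0: rank C_0 − rank ∂_1 = 8 − 7 = 1, and the invariant factors of ∂_1 are all 1, so H_0 = Z.
  H_1: rank ker ∂_1 − rank ∂_2 = (24 − 7) − 15 = 2, and the invariant factors of ∂_2 are all 1, so H_1 = Z^2.
  H_2: rank ker ∂_2 − rank ∂_3 = (16 − 15) − 0 = 1, and there is no ∂_3, so H_2 = Z.

(K is a triangulation of the torus T^2.)

H_0 = Z,  H_1 = Z^2,  H_2 = Z.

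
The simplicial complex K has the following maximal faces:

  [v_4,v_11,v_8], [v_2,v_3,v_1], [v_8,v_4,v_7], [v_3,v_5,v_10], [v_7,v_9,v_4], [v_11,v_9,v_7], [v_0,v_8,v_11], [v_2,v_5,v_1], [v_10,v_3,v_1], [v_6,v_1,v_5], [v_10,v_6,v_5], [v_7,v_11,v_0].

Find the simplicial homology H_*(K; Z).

H_0 ≅ Z^2,  H_1 ≅ Z^2,  H_2 = 0.

Fix the vertex order v_0 < v_1 < v_2 < v_3 < v_4 < v_5 < v_6 < v_7 < v_8 < v_9 < v_10 < v_11 and write every simplex with vertices in increasing order. Then dim K = 2 and the simplices of K are:

  0-simplices (12): [v_0], [v_1], [v_2], [v_3], [v_4], [v_5], [v_6], [v_7], [v_8], [v_9], [v_10], [v_11]
  1-simplices (24): (24 of them)
  2-simplices (12): (12 of them)

so the chain groups are C_0 ≅ Z^12, C_1 ≅ Z^24, C_2 ≅ Z^12.

Boundary ∂_1: C_1 → C_0 sends each edge [p,q] (with p < q) to q − p. For instance
  ∂[v_1,v_3] = [v_3] − [v_1].
The 12×24 boundary matrix has rank 10 and Smith normal form diag(1,1,1,1,1,1,1,1,1,1).

Boundary ∂_2: C_2 → C_1 acts by ∂[p,q,r] = [q,r] − [p,r] + [p,q]. For instance
  ∂[v_1,v_2,v_3] = [v_2,v_3] − [v_1,v_3] + [v_1,v_2],
  ∂[v_1,v_2,v_5] = [v_2,v_5] − [v_1,v_5] + [v_1,v_2].
As a 24×12 matrix over Z this has rank 12, with invariant factors (1,1,1,1,1,1,1,1,1,1,1,1).

Computing H_k = (kernel of ∂_k) / (image of ∂_{k+1}):

  H_0: rank C_0 − rank ∂_1 = 12 − 10 = 2, and the invariant factors of ∂_1 are all 1, so H_0 ≅ Z^2.
  H_1: rank ker ∂_1 − rank ∂_2 = (24 − 10) − 12 = 2, and the invariant factors of ∂_2 are all 1, so H_1 ≅ Z^2.
  H_2: rank ker ∂_2 − rank ∂_3 = (12 − 12) − 0 = 0, and there is no ∂_3, so H_2 ≅ 0.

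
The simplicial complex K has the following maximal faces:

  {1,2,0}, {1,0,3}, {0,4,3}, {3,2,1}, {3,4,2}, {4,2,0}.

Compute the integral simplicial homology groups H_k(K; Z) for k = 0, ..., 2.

K has 5 vertices, 9 edges, 6 triangles.
rank ∂_0 = 0, rank ∂_1 = 4 ⇒ b_0 = 5 − 0 − 4 = 1; all invariant factors of ∂_1 are 1 so no torsion. So H_0 ≅ Z.
rank ∂_1 = 4, rank ∂_2 = 5 ⇒ b_1 = 9 − 4 − 5 = 0; all invariant factors of ∂_2 are 1 so no torsion. So H_1 ≅ 0.
rank ∂_2 = 5, rank ∂_3 = 0 ⇒ b_2 = 6 − 5 − 0 = 1. So H_2 ≅ Z.

H_0 = Z,  H_1 = 0,  H_2 = Z.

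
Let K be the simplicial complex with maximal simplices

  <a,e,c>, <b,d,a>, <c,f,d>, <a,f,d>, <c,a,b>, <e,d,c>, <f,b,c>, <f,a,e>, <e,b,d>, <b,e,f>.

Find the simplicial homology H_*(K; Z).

H_0 ≅ Z,  H_1 ≅ Z/2,  H_2 = 0.

Order the vertices as a < b < c < d < e < f. Listing each simplex with vertices in this order, K has dimension 2 with simplices:

  0-simplices (6): a, b, c, d, e, f
  1-simplices (15): ab, ac, ad, ae, af, bc, bd, be, bf, cd, ce, cf, de, df, ef
  2-simplices (10): abc, abd, ace, adf, aef, bcf, bde, bef, cde, cdf

Hence C_0 ≅ Z^6, C_1 ≅ Z^15, C_2 ≅ Z^10.

∂_1: C_1 → C_0 is given by ∂[p,q] = [q] − [p]. For instance
  ∂ac = c − a.
As a 6×15 matrix over Z this has rank 5, with invariant factors (1,1,1,1,1).

The boundary map ∂_2: C_2 → C_1 maps a triangle to the signed sum of its edges. For instance
  ∂ace = ce − ae + ac,
  ∂adf = df − af + ad.
This gives a 15×10 integer matrix of rank 10; reducing to Smith normal form yields diagonal entries (1,1,1,1,1,1,1,1,1,2).

Now H_k = ker ∂_k / im ∂_{k+1}, so:

  H_0: rank C_0 − rank ∂_1 = 6 − 5 = 1, and the invariant factors of ∂_1 are all 1, so H_0 ≅ Z.
  H_1: rank ker ∂_1 − rank ∂_2 = (15 − 5) − 10 = 0, and ∂_2 has invariant factor 2 > 1, so H_1 ≅ Z/2.
  H_2: rank ker ∂_2 − rank ∂_3 = (10 − 10) − 0 = 0, and there is no ∂_3, so H_2 ≅ 0.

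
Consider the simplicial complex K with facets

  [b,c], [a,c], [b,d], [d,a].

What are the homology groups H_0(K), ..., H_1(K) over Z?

H_0 = Z,  H_1 = Z.

Fix the vertex order a < b < c < d and write every simplex with vertices in increasing order. Then dim K = 1 and the simplices of K are:

  0-simplices (4): a, b, c, d
  1-simplices (4): ac, ad, bc, bd

Hence C_0 ≅ Z^4, C_1 ≅ Z^4.

The boundary map ∂_1: C_1 → C_0 maps an edge to its endpoints' difference, ∂[p,q] = q − p. For instance
  ∂bc = c − b.
This gives a 4×4 integer matrix of rank 3; reducing to Smith normal form yields diagonal entries (1,1,1).

Reading off H_k = ker ∂_k / im ∂_{k+1}:

  H_0: rank C_0 − rank ∂_1 = 4 − 3 = 1, and the invariant factors of ∂_1 are all 1, so H_0 = Z.
  H_1: rank ker ∂_1 − rank ∂_2 = (4 − 3) − 0 = 1, and there is no ∂_2, so H_1 = Z.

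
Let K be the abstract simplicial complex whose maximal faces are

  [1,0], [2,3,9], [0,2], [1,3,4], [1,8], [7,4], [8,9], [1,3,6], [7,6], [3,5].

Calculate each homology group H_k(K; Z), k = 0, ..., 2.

K has 10 vertices, 15 edges, 3 triangles.
rank ∂_0 = 0, rank ∂_1 = 9 ⇒ b_0 = 10 − 0 − 9 = 1; all invariant factors of ∂_1 are 1 so no torsion. So H_0 = Z.
rank ∂_1 = 9, rank ∂_2 = 3 ⇒ b_1 = 15 − 9 − 3 = 3; all invariant factors of ∂_2 are 1 so no torsion. So H_1 = Z^3.
rank ∂_2 = 3, rank ∂_3 = 0 ⇒ b_2 = 3 − 3 − 0 = 0. So H_2 = 0.

H_0 = Z,  H_1 = Z^3,  H_2 = 0.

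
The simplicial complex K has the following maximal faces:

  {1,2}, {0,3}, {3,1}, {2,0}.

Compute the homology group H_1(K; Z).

K has 4 vertices, 4 edges.
rank ∂_1 = 3, rank ∂_2 = 0 ⇒ b_1 = 4 − 3 − 0 = 1. So H_1 ≅ Z.

H_1 ≅ Z.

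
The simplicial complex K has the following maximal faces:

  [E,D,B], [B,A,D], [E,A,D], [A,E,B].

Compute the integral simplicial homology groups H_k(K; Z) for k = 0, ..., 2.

K has 4 vertices, 6 edges, 4 triangles.
rank ∂_0 = 0, rank ∂_1 = 3 ⇒ b_0 = 4 − 0 − 3 = 1; all invariant factors of ∂_1 are 1 so no torsion. So H_0 = Z.
rank ∂_1 = 3, rank ∂_2 = 3 ⇒ b_1 = 6 − 3 − 3 = 0; all invariant factors of ∂_2 are 1 so no torsion. So H_1 = 0.
rank ∂_2 = 3, rank ∂_3 = 0 ⇒ b_2 = 4 − 3 − 0 = 1. So H_2 = Z.

H_0 = Z,  H_1 = 0,  H_2 = Z.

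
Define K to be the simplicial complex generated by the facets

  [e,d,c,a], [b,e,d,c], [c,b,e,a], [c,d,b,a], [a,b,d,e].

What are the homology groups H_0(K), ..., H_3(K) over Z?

H_0 ≅ Z,  H_1 = 0,  H_2 = 0,  H_3 ≅ Z.

K has 5 vertices, 10 edges, 10 triangles, 5 3-simplices.
rank ∂_0 = 0, rank ∂_1 = 4 ⇒ b_0 = 5 − 0 − 4 = 1; all invariant factors of ∂_1 are 1 so no torsion. So H_0 ≅ Z.
rank ∂_1 = 4, rank ∂_2 = 6 ⇒ b_1 = 10 − 4 − 6 = 0; all invariant factors of ∂_2 are 1 so no torsion. So H_1 ≅ 0.
rank ∂_2 = 6, rank ∂_3 = 4 ⇒ b_2 = 10 − 6 − 4 = 0; all invariant factors of ∂_3 are 1 so no torsion. So H_2 ≅ 0.
rank ∂_3 = 4, rank ∂_4 = 0 ⇒ b_3 = 5 − 4 − 0 = 1. So H_3 ≅ Z.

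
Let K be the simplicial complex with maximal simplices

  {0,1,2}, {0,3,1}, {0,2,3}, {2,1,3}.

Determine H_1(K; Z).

H_1 ≅ 0.

K has 4 vertices, 6 edges, 4 triangles.
rank ∂_1 = 3, rank ∂_2 = 3 ⇒ b_1 = 6 − 3 − 3 = 0; all invariant factors of ∂_2 are 1 so no torsion. So H_1 = 0.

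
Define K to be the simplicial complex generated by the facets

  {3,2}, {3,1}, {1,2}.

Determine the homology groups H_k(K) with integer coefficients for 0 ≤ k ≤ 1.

H_0 ≅ Z,  H_1 ≅ Z.

Order the vertices as 1 < 2 < 3. Listing each simplex with vertices in this order, K has dimension 1 with simplices:

  0-simplices (3): [1], [2], [3]
  1-simplices (3): [1,2], [1,3], [2,3]

giving chain groups C_0 ≅ Z^3, C_1 ≅ Z^3.

∂_1: C_1 → C_0 sends each edge [p,q] (with p < q) to q − p. For instance
  ∂[1,2] = [2] − [1].
As a 3×3 matrix over Z this has rank 2, with invariant factors (1,1).

Reading off H_k = ker ∂_k / im ∂_{k+1}:

  H_0: rank C_0 − rank ∂_1 = 3 − 2 = 1, and the invariant factors of ∂_1 are all 1, so H_0 ≅ Z.
  H_1: rank ker ∂_1 − rank ∂_2 = (3 − 2) − 0 = 1, and there is no ∂_2, so H_1 ≅ Z.

As a check, the Euler characteristic is 3 − 3 = 0, which agrees with 1 − 1 = 0.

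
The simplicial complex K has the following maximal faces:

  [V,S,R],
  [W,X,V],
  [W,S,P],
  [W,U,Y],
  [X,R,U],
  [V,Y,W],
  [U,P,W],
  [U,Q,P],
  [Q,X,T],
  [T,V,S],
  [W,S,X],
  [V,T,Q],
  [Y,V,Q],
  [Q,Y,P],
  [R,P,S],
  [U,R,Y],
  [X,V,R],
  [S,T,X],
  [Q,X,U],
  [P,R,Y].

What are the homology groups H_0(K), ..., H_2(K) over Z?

We work with the vertex ordering P < Q < R < S < T < U < V < W < X < Y. The simplices of K, each written with vertices in increasing order, are:

  0-simplices (10): P, Q, R, S, T, U, V, W, X, Y
  1-simplices (30): PQ, PR, PS, PU, PW, PY, QT, QU, QV, QX, QY, RS, RU, RV, RX, RY, ST, SV, SW, SX, TV, TX, UW, UX, UY, VW, VX, VY, WX, WY
  2-simplices (20): PQU, PQY, PRS, PRY, PSW, PUW, QTV, QTX, QUX, QVY, RSV, RUX, RUY, RVX, STV, STX, SWX, UWY, VWX, VWY

so the chain groups are C_0 ≅ Z^10, C_1 ≅ Z^30, C_2 ≅ Z^20.

∂_1: C_1 → C_0 maps an edge to its endpoints' difference, ∂[p,q] = q − p. For instance
  ∂RU = U − R.
The 10×30 boundary matrix has rank 9 and Smith normal form diag(1,1,1,1,1,1,1,1,1).

The boundary map ∂_2: C_2 → C_1 acts by ∂[p,q,r] = [q,r] − [p,r] + [p,q]. For instance
  ∂PSW = SW − PW + PS,
  ∂VWY = WY − VY + VW.
The resulting 30×20 matrix has rank 20, and its Smith normal form has invariant factors (1,1,1,1,1,1,1,1,1,1,1,1,1,1,1,1,1,1,1,2).

From H_k ≅ ker(∂_k) / im(∂_{k+1}) we obtain:

  H_0: rank C_0 − rank ∂_1 = 10 − 9 = 1, and the invariant factors of ∂_1 are all 1, so H_0 = Z.
  H_1: rank ker ∂_1 − rank ∂_2 = (30 − 9) − 20 = 1, and ∂_2 has invariant factor 2 > 1, so H_1 = Z ⊕ Z/2.
  H_2: rank ker ∂_2 − rank ∂_3 = (20 − 20) − 0 = 0, and there is no ∂_3, so H_2 = 0.

As a check, the Euler characteristic is 10 − 30 + 20 = 0, which agrees with 1 − 1 + 0 = 0.

H_0 = Z,  H_1 = Z ⊕ Z/2,  H_2 = 0.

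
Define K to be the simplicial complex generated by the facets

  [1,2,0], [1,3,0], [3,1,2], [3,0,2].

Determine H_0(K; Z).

K has 4 vertices, 6 edges, 4 triangles.
rank ∂_0 = 0, rank ∂_1 = 3 ⇒ b_0 = 4 − 0 − 3 = 1; all invariant factors of ∂_1 are 1 so no torsion. So H_0 = Z.

H_0 = Z.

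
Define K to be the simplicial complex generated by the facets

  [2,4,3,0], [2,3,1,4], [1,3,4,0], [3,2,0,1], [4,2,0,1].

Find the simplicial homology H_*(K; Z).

H_0 ≅ Z,  H_1 = 0,  H_2 = 0,  H_3 ≅ Z.

We work with the vertex ordering 0 < 1 < 2 < 3 < 4. The simplices of K, each written with vertices in increasing order, are:

  0-simplices (5): [0], [1], [2], [3], [4]
  1-simplices (10): [0,1], [0,2], [0,3], [0,4], [1,2], [1,3], [1,4], [2,3], [2,4], [3,4]
  2-simplices (10): [0,1,2], [0,1,3], [0,1,4], [0,2,3], [0,2,4], [0,3,4], [1,2,3], [1,2,4], [1,3,4], [2,3,4]
  3-simplices (5): [0,1,2,3], [0,1,2,4], [0,1,3,4], [0,2,3,4], [1,2,3,4]

so the chain groups are C_0 ≅ Z^5, C_1 ≅ Z^10, C_2 ≅ Z^10, C_3 ≅ Z^5.

The boundary map ∂_1: C_1 → C_0 is given by ∂[p,q] = [q] − [p]. For instance
  ∂[2,3] = [3] − [2].
This gives a 5×10 integer matrix of rank 4; reducing to Smith normal form yields diagonal entries (1,1,1,1).

The boundary map ∂_2: C_2 → C_1 sends each 2-simplex [p,q,r] to [q,r] − [p,r] + [p,q]. For instance
  ∂[0,2,4] = [2,4] − [0,4] + [0,2],
  ∂[0,1,2] = [1,2] − [0,2] + [0,1].
The 10×10 boundary matrix has rank 6 and Smith normal form diag(1,1,1,1,1,1).

∂_3: C_3 → C_2 sends each 3-simplex σ to the alternating sum Σ_i (−1)^i (σ with its i-th vertex removed). For instance
  ∂[0,1,3,4] = [1,3,4] − [0,3,4] + [0,1,4] − [0,1,3],
  ∂[0,1,2,3] = [1,2,3] − [0,2,3] + [0,1,3] − [0,1,2].
The resulting 10×5 matrix has rank 4, and its Smith normal form has invariant factors (1,1,1,1).

Computing H_k = (kernel of ∂_k) / (image of ∂_{k+1}):

  H_0: rank C_0 − rank ∂_1 = 5 − 4 = 1, and the invariant factors of ∂_1 are all 1, so H_0 ≅ Z.
  H_1: rank ker ∂_1 − rank ∂_2 = (10 − 4) − 6 = 0, and the invariant factors of ∂_2 are all 1, so H_1 ≅ 0.
  H_2: rank ker ∂_2 − rank ∂_3 = (10 − 6) − 4 = 0, and the invariant factors of ∂_3 are all 1, so H_2 ≅ 0.
  H_3: rank ker ∂_3 − rank ∂_4 = (5 − 4) − 0 = 1, and there is no ∂_4, so H_3 ≅ Z.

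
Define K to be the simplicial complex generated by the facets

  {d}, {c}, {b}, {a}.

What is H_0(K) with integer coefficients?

H_0 ≅ Z^4.

Take the total order a < b < c < d on the vertex set. Then K (dimension 0) consists of the simplices:

  0-simplices (4): a, b, c, d

giving chain groups C_0 ≅ Z^4.

Computing H_k = (kernel of ∂_k) / (image of ∂_{k+1}):

  H_0: rank C_0 − rank ∂_1 = 4 − 0 = 4, and there is no ∂_1, so H_0 = Z^4.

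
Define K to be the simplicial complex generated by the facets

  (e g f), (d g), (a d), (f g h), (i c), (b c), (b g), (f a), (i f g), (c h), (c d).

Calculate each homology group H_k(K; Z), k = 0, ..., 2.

H_0 = Z,  H_1 = Z^4,  H_2 = 0.

Take the total order a < b < c < d < e < f < g < h < i on the vertex set. Then K (dimension 2) consists of the simplices:

  0-simplices (9): a, b, c, d, e, f, g, h, i
  1-simplices (15): ad, af, bc, bg, cd, ch, ci, dg, ef, eg, fg, fh, fi, gh, gi
  2-simplices (3): efg, fgh, fgi

Hence C_0 ≅ Z^9, C_1 ≅ Z^15, C_2 ≅ Z^3.

The boundary map ∂_1: C_1 → C_0 is given by ∂[p,q] = [q] − [p]. For instance
  ∂eg = g − e.
The 9×15 boundary matrix has rank 8 and Smith normal form diag(1,1,1,1,1,1,1,1).

∂_2: C_2 → C_1 sends each 2-simplex [p,q,r] to [q,r] − [p,r] + [p,q]. For instance
  ∂fgi = gi − fi + fg,
  ∂efg = fg − eg + ef.
The 15×3 boundary matrix has rank 3 and Smith normal form diag(1,1,1).

From H_k ≅ ker(∂_k) / im(∂_{k+1}) we obtain:

  H_0: rank C_0 − rank ∂_1 = 9 − 8 = 1, and the invariant factors of ∂_1 are all 1, so H_0 ≅ Z.
  H_1: rank ker ∂_1 − rank ∂_2 = (15 − 8) − 3 = 4, and the invariant factors of ∂_2 are all 1, so H_1 ≅ Z^4.
  H_2: rank ker ∂_2 − rank ∂_3 = (3 − 3) − 0 = 0, and there is no ∂_3, so H_2 ≅ 0.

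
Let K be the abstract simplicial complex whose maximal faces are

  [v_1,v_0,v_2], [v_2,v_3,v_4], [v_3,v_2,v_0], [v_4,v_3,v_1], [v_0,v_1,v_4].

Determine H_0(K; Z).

Order the vertices as v_0 < v_1 < v_2 < v_3 < v_4. Listing each simplex with vertices in this order, K has dimension 2 with simplices:

  0-simplices (5): [v_0], [v_1], [v_2], [v_3], [v_4]
  1-simplices (10): [v_0,v_1], [v_0,v_2], [v_0,v_3], [v_0,v_4], [v_1,v_2], [v_1,v_3], [v_1,v_4], [v_2,v_3], [v_2,v_4], [v_3,v_4]
  2-simplices (5): [v_0,v_1,v_2], [v_0,v_1,v_4], [v_0,v_2,v_3], [v_1,v_3,v_4], [v_2,v_3,v_4]

Hence C_0 ≅ Z^5, C_1 ≅ Z^10, C_2 ≅ Z^5.

The boundary map ∂_1: C_1 → C_0 sends each edge [p,q] (with p < q) to q − p.
As a 5×10 matrix over Z this has rank 4, with invariant factors (1,1,1,1).

∂_2: C_2 → C_1 acts by ∂[p,q,r] = [q,r] − [p,r] + [p,q]. For instance
  ∂[v_0,v_1,v_4] = [v_1,v_4] − [v_0,v_4] + [v_0,v_1],
  ∂[v_1,v_3,v_4] = [v_3,v_4] − [v_1,v_4] + [v_1,v_3].
The resulting 10×5 matrix has rank 5, and its Smith normal form has invariant factors (1,1,1,1,1).

Reading off H_k = ker ∂_k / im ∂_{k+1}:

  H_0: rank C_0 − rank ∂_1 = 5 − 4 = 1, and the invariant factors of ∂_1 are all 1, so H_0 = Z.

H_0 = Z.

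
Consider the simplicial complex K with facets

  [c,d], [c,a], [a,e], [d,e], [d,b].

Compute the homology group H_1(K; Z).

We work with the vertex ordering a < b < c < d < e. The simplices of K, each written with vertices in increasing order, are:

  0-simplices (5): a, b, c, d, e
  1-simplices (5): ac, ae, bd, cd, de

so the chain groups are C_0 ≅ Z^5, C_1 ≅ Z^5.

Boundary ∂_1: C_1 → C_0 is given by ∂[p,q] = [q] − [p]. For instance
  ∂bd = d − b.
This gives a 5×5 integer matrix of rank 4; reducing to Smith normal form yields diagonal entries (1,1,1,1).

From H_k ≅ ker(∂_k) / im(∂_{k+1}) we obtain:

  H_1: rank ker ∂_1 − rank ∂_2 = (5 − 4) − 0 = 1, and there is no ∂_2, so H_1 = Z.

H_1 ≅ Z.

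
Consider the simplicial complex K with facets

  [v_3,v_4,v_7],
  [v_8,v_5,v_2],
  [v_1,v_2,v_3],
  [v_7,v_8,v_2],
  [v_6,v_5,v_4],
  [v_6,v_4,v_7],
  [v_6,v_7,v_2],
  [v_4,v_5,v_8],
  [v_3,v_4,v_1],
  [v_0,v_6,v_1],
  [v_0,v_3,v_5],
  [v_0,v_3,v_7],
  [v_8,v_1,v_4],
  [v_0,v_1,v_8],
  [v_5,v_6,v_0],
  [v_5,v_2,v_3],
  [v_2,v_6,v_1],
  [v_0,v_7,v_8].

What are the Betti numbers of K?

b_0 = 1, b_1 = 2, b_2 = 1.

Order the vertices as v_0 < v_1 < v_2 < v_3 < v_4 < v_5 < v_6 < v_7 < v_8. Listing each simplex with vertices in this order, K has dimension 2 with simplices:

  0-simplices (9): [v_0], [v_1], [v_2], [v_3], [v_4], [v_5], [v_6], [v_7], [v_8]
  1-simplices (27): (27 of them)
  2-simplices (18): (18 of them)

giving chain groups C_0 ≅ Z^9, C_1 ≅ Z^27, C_2 ≅ Z^18.

Boundary ∂_1: C_1 → C_0 sends each edge [p,q] (with p < q) to q − p. For instance
  ∂[v_2,v_6] = [v_6] − [v_2].
The 9×27 boundary matrix has rank 8 and Smith normal form diag(1,1,1,1,1,1,1,1).

∂_2: C_2 → C_1 maps a triangle to the signed sum of its edges. For instance
  ∂[v_0,v_1,v_8] = [v_1,v_8] − [v_0,v_8] + [v_0,v_1],
  ∂[v_1,v_2,v_3] = [v_2,v_3] − [v_1,v_3] + [v_1,v_2].
This gives a 27×18 integer matrix of rank 17; reducing to Smith normal form yields diagonal entries (1,1,1,1,1,1,1,1,1,1,1,1,1,1,1,1,1).

From H_k ≅ ker(∂_k) / im(∂_{k+1}) we obtain:

  H_0: rank C_0 − rank ∂_1 = 9 − 8 = 1, and the invariant factors of ∂_1 are all 1, so H_0 = Z.
  H_1: rank ker ∂_1 − rank ∂_2 = (27 − 8) − 17 = 2, and the invariant factors of ∂_2 are all 1, so H_1 = Z^2.
  H_2: rank ker ∂_2 − rank ∂_3 = (18 − 17) − 0 = 1, and there is no ∂_3, so H_2 = Z.

Hence the Betti numbers are b_0 = 1, b_1 = 2, b_2 = 1.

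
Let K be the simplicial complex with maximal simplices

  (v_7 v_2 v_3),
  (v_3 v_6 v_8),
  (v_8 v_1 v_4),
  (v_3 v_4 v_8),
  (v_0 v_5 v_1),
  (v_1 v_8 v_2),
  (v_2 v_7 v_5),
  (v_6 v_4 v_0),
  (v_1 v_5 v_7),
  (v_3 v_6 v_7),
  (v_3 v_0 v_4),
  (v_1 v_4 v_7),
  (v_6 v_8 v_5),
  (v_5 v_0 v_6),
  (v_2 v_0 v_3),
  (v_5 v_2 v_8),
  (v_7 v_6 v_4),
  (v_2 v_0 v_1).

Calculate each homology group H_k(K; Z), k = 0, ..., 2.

H_0 ≅ Z,  H_1 ≅ Z ⊕ Z/2,  H_2 = 0.

K has 9 vertices, 27 edges, 18 triangles.
rank ∂_0 = 0, rank ∂_1 = 8 ⇒ b_0 = 9 − 0 − 8 = 1; all invariant factors of ∂_1 are 1 so no torsion. So H_0 ≅ Z.
rank ∂_1 = 8, rank ∂_2 = 18 ⇒ b_1 = 27 − 8 − 18 = 1; ∂_2 has invariant factor(s) [2] giving torsion. So H_1 ≅ Z ⊕ Z/2.
rank ∂_2 = 18, rank ∂_3 = 0 ⇒ b_2 = 18 − 18 − 0 = 0. So H_2 ≅ 0.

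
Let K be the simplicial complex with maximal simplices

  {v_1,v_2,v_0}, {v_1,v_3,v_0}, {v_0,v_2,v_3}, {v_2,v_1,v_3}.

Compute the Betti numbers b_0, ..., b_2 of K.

Fix the vertex order v_0 < v_1 < v_2 < v_3 and write every simplex with vertices in increasing order. Then dim K = 2 and the simplices of K are:

  0-simplices (4): [v_0], [v_1], [v_2], [v_3]
  1-simplices (6): [v_0,v_1], [v_0,v_2], [v_0,v_3], [v_1,v_2], [v_1,v_3], [v_2,v_3]
  2-simplices (4): [v_0,v_1,v_2], [v_0,v_1,v_3], [v_0,v_2,v_3], [v_1,v_2,v_3]

giving chain groups C_0 ≅ Z^4, C_1 ≅ Z^6, C_2 ≅ Z^4.

∂_1: C_1 → C_0 maps an edge to its endpoints' difference, ∂[p,q] = q − p.
As a 4×6 matrix over Z this has rank 3, with invariant factors (1,1,1).

∂_2: C_2 → C_1 sends each 2-simplex [p,q,r] to [q,r] − [p,r] + [p,q]. For instance
  ∂[v_1,v_2,v_3] = [v_2,v_3] − [v_1,v_3] + [v_1,v_2],
  ∂[v_0,v_1,v_3] = [v_1,v_3] − [v_0,v_3] + [v_0,v_1].
This gives a 6×4 integer matrix of rank 3; reducing to Smith normal form yields diagonal entries (1,1,1).

Computing H_k = (kernel of ∂_k) / (image of ∂_{k+1}):

  H_0: rank C_0 − rank ∂_1 = 4 − 3 = 1, and the invariant factors of ∂_1 are all 1, so H_0 ≅ Z.
  H_1: rank ker ∂_1 − rank ∂_2 = (6 − 3) − 3 = 0, and the invariant factors of ∂_2 are all 1, so H_1 ≅ 0.
  H_2: rank ker ∂_2 − rank ∂_3 = (4 − 3) − 0 = 1, and there is no ∂_3, so H_2 ≅ Z.

(K is a triangulation of the 2-sphere S^2.)

Hence the Betti numbers are b_0 = 1, b_1 = 0, b_2 = 1.

b_0 = 1, b_1 = 0, b_2 = 1.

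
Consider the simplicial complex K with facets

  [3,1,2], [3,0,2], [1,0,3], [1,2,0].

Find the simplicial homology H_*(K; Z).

H_0 = Z,  H_1 = 0,  H_2 = Z.

Take the total order 0 < 1 < 2 < 3 on the vertex set. Then K (dimension 2) consists of the simplices:

  0-simplices (4): [0], [1], [2], [3]
  1-simplices (6): [0,1], [0,2], [0,3], [1,2], [1,3], [2,3]
  2-simplices (4): [0,1,2], [0,1,3], [0,2,3], [1,2,3]

giving chain groups C_0 ≅ Z^4, C_1 ≅ Z^6, C_2 ≅ Z^4.

∂_1: C_1 → C_0 is given by ∂[p,q] = [q] − [p].
The resulting 4×6 matrix has rank 3, and its Smith normal form has invariant factors (1,1,1).

∂_2: C_2 → C_1 maps a triangle to the signed sum of its edges. For instance
  ∂[0,2,3] = [2,3] − [0,3] + [0,2],
  ∂[0,1,2] = [1,2] − [0,2] + [0,1].
As a 6×4 matrix over Z this has rank 3, with invariant factors (1,1,1).

Computing H_k = (kernel of ∂_k) / (image of ∂_{k+1}):

  H_0: rank C_0 − rank ∂_1 = 4 − 3 = 1, and the invariant factors of ∂_1 are all 1, so H_0 = Z.
  H_1: rank ker ∂_1 − rank ∂_2 = (6 − 3) − 3 = 0, and the invariant factors of ∂_2 are all 1, so H_1 = 0.
  H_2: rank ker ∂_2 − rank ∂_3 = (4 − 3) − 0 = 1, and there is no ∂_3, so H_2 = Z.

As a check, the Euler characteristic is 4 − 6 + 4 = 2, which agrees with 1 − 0 + 1 = 2.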